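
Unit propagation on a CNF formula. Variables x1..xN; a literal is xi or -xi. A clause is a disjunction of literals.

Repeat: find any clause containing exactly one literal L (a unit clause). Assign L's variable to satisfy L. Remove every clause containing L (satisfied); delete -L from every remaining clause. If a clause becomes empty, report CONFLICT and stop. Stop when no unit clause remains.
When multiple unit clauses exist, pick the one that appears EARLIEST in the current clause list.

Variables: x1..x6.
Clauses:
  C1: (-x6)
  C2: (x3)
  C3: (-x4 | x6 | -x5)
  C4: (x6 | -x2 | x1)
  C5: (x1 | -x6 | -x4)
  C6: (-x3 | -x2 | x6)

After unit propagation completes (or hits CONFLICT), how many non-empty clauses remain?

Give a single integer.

unit clause [-6] forces x6=F; simplify:
  drop 6 from [-4, 6, -5] -> [-4, -5]
  drop 6 from [6, -2, 1] -> [-2, 1]
  drop 6 from [-3, -2, 6] -> [-3, -2]
  satisfied 2 clause(s); 4 remain; assigned so far: [6]
unit clause [3] forces x3=T; simplify:
  drop -3 from [-3, -2] -> [-2]
  satisfied 1 clause(s); 3 remain; assigned so far: [3, 6]
unit clause [-2] forces x2=F; simplify:
  satisfied 2 clause(s); 1 remain; assigned so far: [2, 3, 6]

Answer: 1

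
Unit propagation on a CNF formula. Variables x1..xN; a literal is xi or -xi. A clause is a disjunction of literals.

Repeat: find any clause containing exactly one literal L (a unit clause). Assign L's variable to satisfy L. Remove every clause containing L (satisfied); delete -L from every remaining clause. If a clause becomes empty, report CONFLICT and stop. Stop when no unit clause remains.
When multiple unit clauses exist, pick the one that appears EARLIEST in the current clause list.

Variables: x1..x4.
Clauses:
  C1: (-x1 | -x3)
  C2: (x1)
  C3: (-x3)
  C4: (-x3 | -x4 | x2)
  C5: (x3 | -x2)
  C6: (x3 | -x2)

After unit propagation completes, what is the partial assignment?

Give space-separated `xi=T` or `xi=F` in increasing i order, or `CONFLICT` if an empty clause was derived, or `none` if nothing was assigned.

unit clause [1] forces x1=T; simplify:
  drop -1 from [-1, -3] -> [-3]
  satisfied 1 clause(s); 5 remain; assigned so far: [1]
unit clause [-3] forces x3=F; simplify:
  drop 3 from [3, -2] -> [-2]
  drop 3 from [3, -2] -> [-2]
  satisfied 3 clause(s); 2 remain; assigned so far: [1, 3]
unit clause [-2] forces x2=F; simplify:
  satisfied 2 clause(s); 0 remain; assigned so far: [1, 2, 3]

Answer: x1=T x2=F x3=F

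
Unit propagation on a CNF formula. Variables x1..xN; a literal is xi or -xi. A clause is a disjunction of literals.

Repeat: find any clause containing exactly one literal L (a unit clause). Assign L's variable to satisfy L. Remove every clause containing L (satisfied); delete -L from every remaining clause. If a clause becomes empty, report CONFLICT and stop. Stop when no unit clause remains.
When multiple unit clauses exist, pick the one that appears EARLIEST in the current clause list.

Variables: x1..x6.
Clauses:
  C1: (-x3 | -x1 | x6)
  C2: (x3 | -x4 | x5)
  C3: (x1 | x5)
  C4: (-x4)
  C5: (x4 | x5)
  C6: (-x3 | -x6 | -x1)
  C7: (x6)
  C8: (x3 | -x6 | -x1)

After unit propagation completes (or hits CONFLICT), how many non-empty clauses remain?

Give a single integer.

unit clause [-4] forces x4=F; simplify:
  drop 4 from [4, 5] -> [5]
  satisfied 2 clause(s); 6 remain; assigned so far: [4]
unit clause [5] forces x5=T; simplify:
  satisfied 2 clause(s); 4 remain; assigned so far: [4, 5]
unit clause [6] forces x6=T; simplify:
  drop -6 from [-3, -6, -1] -> [-3, -1]
  drop -6 from [3, -6, -1] -> [3, -1]
  satisfied 2 clause(s); 2 remain; assigned so far: [4, 5, 6]

Answer: 2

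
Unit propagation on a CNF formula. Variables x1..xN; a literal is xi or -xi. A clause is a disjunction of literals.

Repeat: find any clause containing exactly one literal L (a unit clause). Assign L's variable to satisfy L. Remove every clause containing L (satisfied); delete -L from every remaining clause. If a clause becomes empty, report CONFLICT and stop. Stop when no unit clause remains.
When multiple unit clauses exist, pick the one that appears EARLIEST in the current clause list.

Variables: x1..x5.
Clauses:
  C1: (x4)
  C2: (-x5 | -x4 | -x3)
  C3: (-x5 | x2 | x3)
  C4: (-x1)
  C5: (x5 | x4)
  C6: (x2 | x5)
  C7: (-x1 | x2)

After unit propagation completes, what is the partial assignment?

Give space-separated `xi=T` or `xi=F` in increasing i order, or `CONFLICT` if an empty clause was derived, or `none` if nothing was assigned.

unit clause [4] forces x4=T; simplify:
  drop -4 from [-5, -4, -3] -> [-5, -3]
  satisfied 2 clause(s); 5 remain; assigned so far: [4]
unit clause [-1] forces x1=F; simplify:
  satisfied 2 clause(s); 3 remain; assigned so far: [1, 4]

Answer: x1=F x4=T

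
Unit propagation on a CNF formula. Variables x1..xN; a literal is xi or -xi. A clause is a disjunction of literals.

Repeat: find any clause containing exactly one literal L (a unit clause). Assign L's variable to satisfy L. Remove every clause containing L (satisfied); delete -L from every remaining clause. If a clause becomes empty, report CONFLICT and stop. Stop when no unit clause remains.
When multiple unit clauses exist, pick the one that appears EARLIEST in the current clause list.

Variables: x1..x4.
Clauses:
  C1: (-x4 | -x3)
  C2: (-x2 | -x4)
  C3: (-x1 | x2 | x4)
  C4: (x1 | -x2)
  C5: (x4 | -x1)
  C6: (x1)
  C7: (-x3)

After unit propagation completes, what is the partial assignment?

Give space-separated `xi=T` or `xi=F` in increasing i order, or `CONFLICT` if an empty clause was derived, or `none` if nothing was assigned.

Answer: x1=T x2=F x3=F x4=T

Derivation:
unit clause [1] forces x1=T; simplify:
  drop -1 from [-1, 2, 4] -> [2, 4]
  drop -1 from [4, -1] -> [4]
  satisfied 2 clause(s); 5 remain; assigned so far: [1]
unit clause [4] forces x4=T; simplify:
  drop -4 from [-4, -3] -> [-3]
  drop -4 from [-2, -4] -> [-2]
  satisfied 2 clause(s); 3 remain; assigned so far: [1, 4]
unit clause [-3] forces x3=F; simplify:
  satisfied 2 clause(s); 1 remain; assigned so far: [1, 3, 4]
unit clause [-2] forces x2=F; simplify:
  satisfied 1 clause(s); 0 remain; assigned so far: [1, 2, 3, 4]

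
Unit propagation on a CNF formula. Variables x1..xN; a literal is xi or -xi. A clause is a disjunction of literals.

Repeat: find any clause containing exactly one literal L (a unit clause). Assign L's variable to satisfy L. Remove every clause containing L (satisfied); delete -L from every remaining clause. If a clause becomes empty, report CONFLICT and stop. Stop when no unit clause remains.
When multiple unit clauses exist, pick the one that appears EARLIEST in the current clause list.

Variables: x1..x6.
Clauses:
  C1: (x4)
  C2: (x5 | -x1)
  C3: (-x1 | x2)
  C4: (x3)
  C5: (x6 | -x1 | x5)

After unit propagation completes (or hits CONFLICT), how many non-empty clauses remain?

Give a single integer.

Answer: 3

Derivation:
unit clause [4] forces x4=T; simplify:
  satisfied 1 clause(s); 4 remain; assigned so far: [4]
unit clause [3] forces x3=T; simplify:
  satisfied 1 clause(s); 3 remain; assigned so far: [3, 4]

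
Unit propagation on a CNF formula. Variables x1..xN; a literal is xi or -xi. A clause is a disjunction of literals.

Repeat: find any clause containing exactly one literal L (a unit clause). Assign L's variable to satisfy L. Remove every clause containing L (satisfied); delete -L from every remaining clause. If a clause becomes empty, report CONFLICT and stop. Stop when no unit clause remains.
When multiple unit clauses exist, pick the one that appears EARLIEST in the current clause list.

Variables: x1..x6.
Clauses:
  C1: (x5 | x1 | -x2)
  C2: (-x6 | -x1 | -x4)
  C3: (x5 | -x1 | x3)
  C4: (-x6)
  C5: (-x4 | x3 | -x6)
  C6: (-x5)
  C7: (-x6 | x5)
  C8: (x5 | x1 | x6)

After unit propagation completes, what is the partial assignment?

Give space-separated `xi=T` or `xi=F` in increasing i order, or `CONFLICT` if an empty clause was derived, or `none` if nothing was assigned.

Answer: x1=T x3=T x5=F x6=F

Derivation:
unit clause [-6] forces x6=F; simplify:
  drop 6 from [5, 1, 6] -> [5, 1]
  satisfied 4 clause(s); 4 remain; assigned so far: [6]
unit clause [-5] forces x5=F; simplify:
  drop 5 from [5, 1, -2] -> [1, -2]
  drop 5 from [5, -1, 3] -> [-1, 3]
  drop 5 from [5, 1] -> [1]
  satisfied 1 clause(s); 3 remain; assigned so far: [5, 6]
unit clause [1] forces x1=T; simplify:
  drop -1 from [-1, 3] -> [3]
  satisfied 2 clause(s); 1 remain; assigned so far: [1, 5, 6]
unit clause [3] forces x3=T; simplify:
  satisfied 1 clause(s); 0 remain; assigned so far: [1, 3, 5, 6]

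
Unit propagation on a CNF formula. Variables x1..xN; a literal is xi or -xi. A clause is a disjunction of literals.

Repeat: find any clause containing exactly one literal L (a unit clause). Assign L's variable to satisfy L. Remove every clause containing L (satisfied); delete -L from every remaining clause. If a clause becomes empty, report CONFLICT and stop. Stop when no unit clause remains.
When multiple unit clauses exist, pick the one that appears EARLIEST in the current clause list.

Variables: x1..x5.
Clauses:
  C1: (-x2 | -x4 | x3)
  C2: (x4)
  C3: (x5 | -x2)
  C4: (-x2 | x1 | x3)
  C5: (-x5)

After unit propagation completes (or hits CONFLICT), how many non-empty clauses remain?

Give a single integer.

Answer: 0

Derivation:
unit clause [4] forces x4=T; simplify:
  drop -4 from [-2, -4, 3] -> [-2, 3]
  satisfied 1 clause(s); 4 remain; assigned so far: [4]
unit clause [-5] forces x5=F; simplify:
  drop 5 from [5, -2] -> [-2]
  satisfied 1 clause(s); 3 remain; assigned so far: [4, 5]
unit clause [-2] forces x2=F; simplify:
  satisfied 3 clause(s); 0 remain; assigned so far: [2, 4, 5]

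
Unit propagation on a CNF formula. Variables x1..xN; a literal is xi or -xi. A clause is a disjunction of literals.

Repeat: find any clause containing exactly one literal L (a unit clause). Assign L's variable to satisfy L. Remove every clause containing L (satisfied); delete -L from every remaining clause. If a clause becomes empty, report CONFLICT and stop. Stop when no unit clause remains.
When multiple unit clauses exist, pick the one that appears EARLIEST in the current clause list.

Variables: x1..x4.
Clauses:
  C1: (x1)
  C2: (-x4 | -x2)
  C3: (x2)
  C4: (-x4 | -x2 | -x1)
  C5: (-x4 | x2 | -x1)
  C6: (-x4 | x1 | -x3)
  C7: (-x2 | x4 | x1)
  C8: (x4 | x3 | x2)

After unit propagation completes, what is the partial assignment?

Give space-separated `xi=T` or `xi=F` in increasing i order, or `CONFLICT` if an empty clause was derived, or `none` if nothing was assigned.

unit clause [1] forces x1=T; simplify:
  drop -1 from [-4, -2, -1] -> [-4, -2]
  drop -1 from [-4, 2, -1] -> [-4, 2]
  satisfied 3 clause(s); 5 remain; assigned so far: [1]
unit clause [2] forces x2=T; simplify:
  drop -2 from [-4, -2] -> [-4]
  drop -2 from [-4, -2] -> [-4]
  satisfied 3 clause(s); 2 remain; assigned so far: [1, 2]
unit clause [-4] forces x4=F; simplify:
  satisfied 2 clause(s); 0 remain; assigned so far: [1, 2, 4]

Answer: x1=T x2=T x4=F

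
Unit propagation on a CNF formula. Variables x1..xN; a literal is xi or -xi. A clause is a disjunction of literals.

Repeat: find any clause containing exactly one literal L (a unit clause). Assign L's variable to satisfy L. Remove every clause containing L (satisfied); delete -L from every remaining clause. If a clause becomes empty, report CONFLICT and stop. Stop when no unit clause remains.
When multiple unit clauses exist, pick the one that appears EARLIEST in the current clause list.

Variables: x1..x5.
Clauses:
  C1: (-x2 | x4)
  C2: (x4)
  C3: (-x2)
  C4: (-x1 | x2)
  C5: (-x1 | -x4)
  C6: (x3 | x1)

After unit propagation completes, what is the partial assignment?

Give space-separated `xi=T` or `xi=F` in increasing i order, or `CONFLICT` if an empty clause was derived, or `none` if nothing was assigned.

Answer: x1=F x2=F x3=T x4=T

Derivation:
unit clause [4] forces x4=T; simplify:
  drop -4 from [-1, -4] -> [-1]
  satisfied 2 clause(s); 4 remain; assigned so far: [4]
unit clause [-2] forces x2=F; simplify:
  drop 2 from [-1, 2] -> [-1]
  satisfied 1 clause(s); 3 remain; assigned so far: [2, 4]
unit clause [-1] forces x1=F; simplify:
  drop 1 from [3, 1] -> [3]
  satisfied 2 clause(s); 1 remain; assigned so far: [1, 2, 4]
unit clause [3] forces x3=T; simplify:
  satisfied 1 clause(s); 0 remain; assigned so far: [1, 2, 3, 4]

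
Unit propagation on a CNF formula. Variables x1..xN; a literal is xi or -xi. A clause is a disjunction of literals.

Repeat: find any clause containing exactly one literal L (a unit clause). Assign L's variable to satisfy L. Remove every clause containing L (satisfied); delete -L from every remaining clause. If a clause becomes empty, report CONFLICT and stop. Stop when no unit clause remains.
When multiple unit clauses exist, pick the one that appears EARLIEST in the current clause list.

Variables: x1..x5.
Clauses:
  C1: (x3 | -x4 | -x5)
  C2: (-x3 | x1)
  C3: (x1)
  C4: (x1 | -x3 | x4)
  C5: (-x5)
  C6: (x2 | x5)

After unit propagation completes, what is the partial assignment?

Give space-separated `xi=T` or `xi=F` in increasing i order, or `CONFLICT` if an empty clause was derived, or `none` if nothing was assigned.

Answer: x1=T x2=T x5=F

Derivation:
unit clause [1] forces x1=T; simplify:
  satisfied 3 clause(s); 3 remain; assigned so far: [1]
unit clause [-5] forces x5=F; simplify:
  drop 5 from [2, 5] -> [2]
  satisfied 2 clause(s); 1 remain; assigned so far: [1, 5]
unit clause [2] forces x2=T; simplify:
  satisfied 1 clause(s); 0 remain; assigned so far: [1, 2, 5]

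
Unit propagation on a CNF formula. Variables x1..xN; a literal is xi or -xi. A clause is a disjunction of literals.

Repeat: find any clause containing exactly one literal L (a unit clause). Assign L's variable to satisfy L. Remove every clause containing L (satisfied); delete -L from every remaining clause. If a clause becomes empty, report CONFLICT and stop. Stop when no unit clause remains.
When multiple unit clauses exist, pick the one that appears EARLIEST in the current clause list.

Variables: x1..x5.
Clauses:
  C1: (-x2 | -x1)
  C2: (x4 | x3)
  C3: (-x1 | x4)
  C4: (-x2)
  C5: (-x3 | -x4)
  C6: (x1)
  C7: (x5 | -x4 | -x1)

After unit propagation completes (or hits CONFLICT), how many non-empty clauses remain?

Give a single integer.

Answer: 0

Derivation:
unit clause [-2] forces x2=F; simplify:
  satisfied 2 clause(s); 5 remain; assigned so far: [2]
unit clause [1] forces x1=T; simplify:
  drop -1 from [-1, 4] -> [4]
  drop -1 from [5, -4, -1] -> [5, -4]
  satisfied 1 clause(s); 4 remain; assigned so far: [1, 2]
unit clause [4] forces x4=T; simplify:
  drop -4 from [-3, -4] -> [-3]
  drop -4 from [5, -4] -> [5]
  satisfied 2 clause(s); 2 remain; assigned so far: [1, 2, 4]
unit clause [-3] forces x3=F; simplify:
  satisfied 1 clause(s); 1 remain; assigned so far: [1, 2, 3, 4]
unit clause [5] forces x5=T; simplify:
  satisfied 1 clause(s); 0 remain; assigned so far: [1, 2, 3, 4, 5]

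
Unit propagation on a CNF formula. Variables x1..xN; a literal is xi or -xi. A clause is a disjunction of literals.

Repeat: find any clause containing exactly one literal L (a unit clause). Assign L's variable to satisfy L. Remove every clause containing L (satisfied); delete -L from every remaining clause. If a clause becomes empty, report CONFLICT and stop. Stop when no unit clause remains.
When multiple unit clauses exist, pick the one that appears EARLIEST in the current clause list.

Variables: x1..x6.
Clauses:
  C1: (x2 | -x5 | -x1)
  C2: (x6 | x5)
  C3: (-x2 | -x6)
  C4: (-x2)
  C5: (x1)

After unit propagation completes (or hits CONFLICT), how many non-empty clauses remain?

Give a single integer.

Answer: 0

Derivation:
unit clause [-2] forces x2=F; simplify:
  drop 2 from [2, -5, -1] -> [-5, -1]
  satisfied 2 clause(s); 3 remain; assigned so far: [2]
unit clause [1] forces x1=T; simplify:
  drop -1 from [-5, -1] -> [-5]
  satisfied 1 clause(s); 2 remain; assigned so far: [1, 2]
unit clause [-5] forces x5=F; simplify:
  drop 5 from [6, 5] -> [6]
  satisfied 1 clause(s); 1 remain; assigned so far: [1, 2, 5]
unit clause [6] forces x6=T; simplify:
  satisfied 1 clause(s); 0 remain; assigned so far: [1, 2, 5, 6]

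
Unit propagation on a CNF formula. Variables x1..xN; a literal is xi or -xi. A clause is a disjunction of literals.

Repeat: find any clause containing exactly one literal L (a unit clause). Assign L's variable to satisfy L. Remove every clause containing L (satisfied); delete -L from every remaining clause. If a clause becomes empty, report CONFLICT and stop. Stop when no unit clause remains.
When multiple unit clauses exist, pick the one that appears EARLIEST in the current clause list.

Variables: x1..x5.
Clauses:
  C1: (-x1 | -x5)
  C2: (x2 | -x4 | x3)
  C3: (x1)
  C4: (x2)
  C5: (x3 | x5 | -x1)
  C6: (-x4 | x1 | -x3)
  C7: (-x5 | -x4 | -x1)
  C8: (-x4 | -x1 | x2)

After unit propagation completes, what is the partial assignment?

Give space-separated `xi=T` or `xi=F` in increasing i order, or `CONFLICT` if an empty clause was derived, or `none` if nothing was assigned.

unit clause [1] forces x1=T; simplify:
  drop -1 from [-1, -5] -> [-5]
  drop -1 from [3, 5, -1] -> [3, 5]
  drop -1 from [-5, -4, -1] -> [-5, -4]
  drop -1 from [-4, -1, 2] -> [-4, 2]
  satisfied 2 clause(s); 6 remain; assigned so far: [1]
unit clause [-5] forces x5=F; simplify:
  drop 5 from [3, 5] -> [3]
  satisfied 2 clause(s); 4 remain; assigned so far: [1, 5]
unit clause [2] forces x2=T; simplify:
  satisfied 3 clause(s); 1 remain; assigned so far: [1, 2, 5]
unit clause [3] forces x3=T; simplify:
  satisfied 1 clause(s); 0 remain; assigned so far: [1, 2, 3, 5]

Answer: x1=T x2=T x3=T x5=F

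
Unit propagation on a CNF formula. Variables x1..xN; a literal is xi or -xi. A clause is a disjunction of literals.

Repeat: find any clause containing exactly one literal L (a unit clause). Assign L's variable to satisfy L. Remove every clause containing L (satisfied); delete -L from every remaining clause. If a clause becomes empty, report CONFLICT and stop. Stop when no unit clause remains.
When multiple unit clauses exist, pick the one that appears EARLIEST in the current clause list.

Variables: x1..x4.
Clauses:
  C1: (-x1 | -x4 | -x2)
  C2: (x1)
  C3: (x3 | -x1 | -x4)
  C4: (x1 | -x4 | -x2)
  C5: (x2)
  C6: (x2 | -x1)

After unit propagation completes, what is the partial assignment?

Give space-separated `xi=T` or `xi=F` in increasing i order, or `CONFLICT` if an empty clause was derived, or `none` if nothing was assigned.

unit clause [1] forces x1=T; simplify:
  drop -1 from [-1, -4, -2] -> [-4, -2]
  drop -1 from [3, -1, -4] -> [3, -4]
  drop -1 from [2, -1] -> [2]
  satisfied 2 clause(s); 4 remain; assigned so far: [1]
unit clause [2] forces x2=T; simplify:
  drop -2 from [-4, -2] -> [-4]
  satisfied 2 clause(s); 2 remain; assigned so far: [1, 2]
unit clause [-4] forces x4=F; simplify:
  satisfied 2 clause(s); 0 remain; assigned so far: [1, 2, 4]

Answer: x1=T x2=T x4=F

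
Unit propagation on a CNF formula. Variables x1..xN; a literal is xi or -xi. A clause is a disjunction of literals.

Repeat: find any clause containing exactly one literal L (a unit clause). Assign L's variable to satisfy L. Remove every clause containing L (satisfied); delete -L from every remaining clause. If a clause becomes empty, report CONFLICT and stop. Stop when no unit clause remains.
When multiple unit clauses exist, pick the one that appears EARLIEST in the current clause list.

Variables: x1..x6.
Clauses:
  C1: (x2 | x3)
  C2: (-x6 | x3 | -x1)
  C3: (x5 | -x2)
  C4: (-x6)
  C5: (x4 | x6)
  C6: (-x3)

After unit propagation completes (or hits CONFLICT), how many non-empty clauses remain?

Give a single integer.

Answer: 0

Derivation:
unit clause [-6] forces x6=F; simplify:
  drop 6 from [4, 6] -> [4]
  satisfied 2 clause(s); 4 remain; assigned so far: [6]
unit clause [4] forces x4=T; simplify:
  satisfied 1 clause(s); 3 remain; assigned so far: [4, 6]
unit clause [-3] forces x3=F; simplify:
  drop 3 from [2, 3] -> [2]
  satisfied 1 clause(s); 2 remain; assigned so far: [3, 4, 6]
unit clause [2] forces x2=T; simplify:
  drop -2 from [5, -2] -> [5]
  satisfied 1 clause(s); 1 remain; assigned so far: [2, 3, 4, 6]
unit clause [5] forces x5=T; simplify:
  satisfied 1 clause(s); 0 remain; assigned so far: [2, 3, 4, 5, 6]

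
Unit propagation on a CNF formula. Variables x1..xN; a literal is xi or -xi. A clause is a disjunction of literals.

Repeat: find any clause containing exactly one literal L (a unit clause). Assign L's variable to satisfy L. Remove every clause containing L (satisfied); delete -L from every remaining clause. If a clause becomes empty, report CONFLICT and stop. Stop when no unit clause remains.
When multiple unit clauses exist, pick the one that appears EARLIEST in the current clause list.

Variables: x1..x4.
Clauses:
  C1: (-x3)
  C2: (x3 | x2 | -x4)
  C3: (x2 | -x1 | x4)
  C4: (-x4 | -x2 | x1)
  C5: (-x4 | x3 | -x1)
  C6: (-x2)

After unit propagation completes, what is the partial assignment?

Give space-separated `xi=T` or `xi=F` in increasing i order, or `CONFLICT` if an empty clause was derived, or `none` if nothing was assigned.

unit clause [-3] forces x3=F; simplify:
  drop 3 from [3, 2, -4] -> [2, -4]
  drop 3 from [-4, 3, -1] -> [-4, -1]
  satisfied 1 clause(s); 5 remain; assigned so far: [3]
unit clause [-2] forces x2=F; simplify:
  drop 2 from [2, -4] -> [-4]
  drop 2 from [2, -1, 4] -> [-1, 4]
  satisfied 2 clause(s); 3 remain; assigned so far: [2, 3]
unit clause [-4] forces x4=F; simplify:
  drop 4 from [-1, 4] -> [-1]
  satisfied 2 clause(s); 1 remain; assigned so far: [2, 3, 4]
unit clause [-1] forces x1=F; simplify:
  satisfied 1 clause(s); 0 remain; assigned so far: [1, 2, 3, 4]

Answer: x1=F x2=F x3=F x4=F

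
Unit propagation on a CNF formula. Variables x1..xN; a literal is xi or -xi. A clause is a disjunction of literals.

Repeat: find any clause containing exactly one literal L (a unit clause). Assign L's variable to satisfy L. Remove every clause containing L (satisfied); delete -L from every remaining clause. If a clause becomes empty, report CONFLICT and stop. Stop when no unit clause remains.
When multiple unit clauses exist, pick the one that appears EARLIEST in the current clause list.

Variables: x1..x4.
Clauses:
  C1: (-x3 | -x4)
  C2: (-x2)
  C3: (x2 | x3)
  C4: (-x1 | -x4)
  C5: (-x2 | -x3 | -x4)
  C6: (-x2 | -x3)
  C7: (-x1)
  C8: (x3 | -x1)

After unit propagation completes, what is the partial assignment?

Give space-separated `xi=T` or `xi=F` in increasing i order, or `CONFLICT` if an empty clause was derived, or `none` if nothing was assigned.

unit clause [-2] forces x2=F; simplify:
  drop 2 from [2, 3] -> [3]
  satisfied 3 clause(s); 5 remain; assigned so far: [2]
unit clause [3] forces x3=T; simplify:
  drop -3 from [-3, -4] -> [-4]
  satisfied 2 clause(s); 3 remain; assigned so far: [2, 3]
unit clause [-4] forces x4=F; simplify:
  satisfied 2 clause(s); 1 remain; assigned so far: [2, 3, 4]
unit clause [-1] forces x1=F; simplify:
  satisfied 1 clause(s); 0 remain; assigned so far: [1, 2, 3, 4]

Answer: x1=F x2=F x3=T x4=F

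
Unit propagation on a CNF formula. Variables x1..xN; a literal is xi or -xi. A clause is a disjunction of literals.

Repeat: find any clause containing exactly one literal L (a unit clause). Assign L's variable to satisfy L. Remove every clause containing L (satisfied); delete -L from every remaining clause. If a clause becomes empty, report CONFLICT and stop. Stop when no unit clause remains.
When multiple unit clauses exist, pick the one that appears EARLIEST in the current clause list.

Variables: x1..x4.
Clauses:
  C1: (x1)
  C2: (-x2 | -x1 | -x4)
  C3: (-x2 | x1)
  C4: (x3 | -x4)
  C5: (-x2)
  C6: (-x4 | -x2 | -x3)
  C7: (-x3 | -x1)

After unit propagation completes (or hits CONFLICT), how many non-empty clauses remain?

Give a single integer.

unit clause [1] forces x1=T; simplify:
  drop -1 from [-2, -1, -4] -> [-2, -4]
  drop -1 from [-3, -1] -> [-3]
  satisfied 2 clause(s); 5 remain; assigned so far: [1]
unit clause [-2] forces x2=F; simplify:
  satisfied 3 clause(s); 2 remain; assigned so far: [1, 2]
unit clause [-3] forces x3=F; simplify:
  drop 3 from [3, -4] -> [-4]
  satisfied 1 clause(s); 1 remain; assigned so far: [1, 2, 3]
unit clause [-4] forces x4=F; simplify:
  satisfied 1 clause(s); 0 remain; assigned so far: [1, 2, 3, 4]

Answer: 0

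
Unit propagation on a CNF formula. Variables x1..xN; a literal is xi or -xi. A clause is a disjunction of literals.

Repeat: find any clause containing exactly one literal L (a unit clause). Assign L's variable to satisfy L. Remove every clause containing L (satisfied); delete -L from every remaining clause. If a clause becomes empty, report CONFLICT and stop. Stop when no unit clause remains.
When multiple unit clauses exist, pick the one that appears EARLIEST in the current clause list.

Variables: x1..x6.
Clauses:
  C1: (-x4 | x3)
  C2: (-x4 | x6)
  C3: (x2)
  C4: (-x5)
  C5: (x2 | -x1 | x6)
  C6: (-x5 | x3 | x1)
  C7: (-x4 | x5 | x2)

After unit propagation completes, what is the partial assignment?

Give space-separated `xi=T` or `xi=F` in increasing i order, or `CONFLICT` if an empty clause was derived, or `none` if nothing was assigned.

unit clause [2] forces x2=T; simplify:
  satisfied 3 clause(s); 4 remain; assigned so far: [2]
unit clause [-5] forces x5=F; simplify:
  satisfied 2 clause(s); 2 remain; assigned so far: [2, 5]

Answer: x2=T x5=F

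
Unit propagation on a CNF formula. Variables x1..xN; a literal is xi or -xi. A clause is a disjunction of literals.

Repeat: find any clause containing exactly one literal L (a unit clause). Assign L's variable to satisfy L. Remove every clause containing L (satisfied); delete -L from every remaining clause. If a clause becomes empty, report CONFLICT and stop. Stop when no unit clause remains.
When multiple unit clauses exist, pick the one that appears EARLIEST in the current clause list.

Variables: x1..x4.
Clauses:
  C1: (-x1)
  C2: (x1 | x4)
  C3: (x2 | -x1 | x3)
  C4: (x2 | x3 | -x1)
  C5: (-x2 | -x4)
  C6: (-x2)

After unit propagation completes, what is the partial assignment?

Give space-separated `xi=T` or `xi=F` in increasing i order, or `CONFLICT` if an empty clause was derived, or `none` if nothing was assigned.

Answer: x1=F x2=F x4=T

Derivation:
unit clause [-1] forces x1=F; simplify:
  drop 1 from [1, 4] -> [4]
  satisfied 3 clause(s); 3 remain; assigned so far: [1]
unit clause [4] forces x4=T; simplify:
  drop -4 from [-2, -4] -> [-2]
  satisfied 1 clause(s); 2 remain; assigned so far: [1, 4]
unit clause [-2] forces x2=F; simplify:
  satisfied 2 clause(s); 0 remain; assigned so far: [1, 2, 4]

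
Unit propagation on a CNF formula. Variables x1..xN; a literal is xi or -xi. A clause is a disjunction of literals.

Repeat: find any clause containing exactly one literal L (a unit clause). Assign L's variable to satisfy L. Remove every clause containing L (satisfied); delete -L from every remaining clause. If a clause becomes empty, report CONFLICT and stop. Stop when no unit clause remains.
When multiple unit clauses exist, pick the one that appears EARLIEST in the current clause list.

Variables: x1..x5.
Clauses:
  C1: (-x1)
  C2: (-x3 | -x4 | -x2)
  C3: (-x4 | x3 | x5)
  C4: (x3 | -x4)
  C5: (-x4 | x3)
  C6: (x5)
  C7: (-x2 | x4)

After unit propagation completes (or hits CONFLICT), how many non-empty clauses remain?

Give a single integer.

Answer: 4

Derivation:
unit clause [-1] forces x1=F; simplify:
  satisfied 1 clause(s); 6 remain; assigned so far: [1]
unit clause [5] forces x5=T; simplify:
  satisfied 2 clause(s); 4 remain; assigned so far: [1, 5]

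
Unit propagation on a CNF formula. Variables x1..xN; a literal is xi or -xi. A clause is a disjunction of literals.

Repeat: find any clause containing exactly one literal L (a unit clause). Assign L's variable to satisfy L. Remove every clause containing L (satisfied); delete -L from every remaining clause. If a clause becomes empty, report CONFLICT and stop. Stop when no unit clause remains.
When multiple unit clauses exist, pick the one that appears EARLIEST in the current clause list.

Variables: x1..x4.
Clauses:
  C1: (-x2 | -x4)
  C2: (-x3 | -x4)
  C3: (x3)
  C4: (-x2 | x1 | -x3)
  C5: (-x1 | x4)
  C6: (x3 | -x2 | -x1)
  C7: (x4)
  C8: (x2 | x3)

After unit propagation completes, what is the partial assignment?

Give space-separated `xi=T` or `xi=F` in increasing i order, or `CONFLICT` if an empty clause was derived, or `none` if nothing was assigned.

Answer: CONFLICT

Derivation:
unit clause [3] forces x3=T; simplify:
  drop -3 from [-3, -4] -> [-4]
  drop -3 from [-2, 1, -3] -> [-2, 1]
  satisfied 3 clause(s); 5 remain; assigned so far: [3]
unit clause [-4] forces x4=F; simplify:
  drop 4 from [-1, 4] -> [-1]
  drop 4 from [4] -> [] (empty!)
  satisfied 2 clause(s); 3 remain; assigned so far: [3, 4]
CONFLICT (empty clause)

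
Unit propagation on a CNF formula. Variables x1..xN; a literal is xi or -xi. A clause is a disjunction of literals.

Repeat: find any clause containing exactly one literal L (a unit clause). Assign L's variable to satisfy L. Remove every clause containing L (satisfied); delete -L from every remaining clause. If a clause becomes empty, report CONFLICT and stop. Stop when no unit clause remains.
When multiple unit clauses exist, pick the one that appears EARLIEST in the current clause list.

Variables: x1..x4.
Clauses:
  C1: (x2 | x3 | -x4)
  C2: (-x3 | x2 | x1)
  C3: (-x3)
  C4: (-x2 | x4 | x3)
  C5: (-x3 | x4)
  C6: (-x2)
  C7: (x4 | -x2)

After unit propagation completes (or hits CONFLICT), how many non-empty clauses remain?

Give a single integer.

unit clause [-3] forces x3=F; simplify:
  drop 3 from [2, 3, -4] -> [2, -4]
  drop 3 from [-2, 4, 3] -> [-2, 4]
  satisfied 3 clause(s); 4 remain; assigned so far: [3]
unit clause [-2] forces x2=F; simplify:
  drop 2 from [2, -4] -> [-4]
  satisfied 3 clause(s); 1 remain; assigned so far: [2, 3]
unit clause [-4] forces x4=F; simplify:
  satisfied 1 clause(s); 0 remain; assigned so far: [2, 3, 4]

Answer: 0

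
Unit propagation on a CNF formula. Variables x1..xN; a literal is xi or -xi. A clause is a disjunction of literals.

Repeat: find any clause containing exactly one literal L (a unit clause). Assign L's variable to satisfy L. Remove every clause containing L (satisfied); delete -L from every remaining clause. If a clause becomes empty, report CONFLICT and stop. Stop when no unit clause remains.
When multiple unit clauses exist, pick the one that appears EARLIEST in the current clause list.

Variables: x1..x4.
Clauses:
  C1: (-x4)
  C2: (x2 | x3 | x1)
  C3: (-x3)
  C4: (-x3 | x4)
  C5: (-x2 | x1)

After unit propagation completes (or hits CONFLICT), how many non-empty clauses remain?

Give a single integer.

Answer: 2

Derivation:
unit clause [-4] forces x4=F; simplify:
  drop 4 from [-3, 4] -> [-3]
  satisfied 1 clause(s); 4 remain; assigned so far: [4]
unit clause [-3] forces x3=F; simplify:
  drop 3 from [2, 3, 1] -> [2, 1]
  satisfied 2 clause(s); 2 remain; assigned so far: [3, 4]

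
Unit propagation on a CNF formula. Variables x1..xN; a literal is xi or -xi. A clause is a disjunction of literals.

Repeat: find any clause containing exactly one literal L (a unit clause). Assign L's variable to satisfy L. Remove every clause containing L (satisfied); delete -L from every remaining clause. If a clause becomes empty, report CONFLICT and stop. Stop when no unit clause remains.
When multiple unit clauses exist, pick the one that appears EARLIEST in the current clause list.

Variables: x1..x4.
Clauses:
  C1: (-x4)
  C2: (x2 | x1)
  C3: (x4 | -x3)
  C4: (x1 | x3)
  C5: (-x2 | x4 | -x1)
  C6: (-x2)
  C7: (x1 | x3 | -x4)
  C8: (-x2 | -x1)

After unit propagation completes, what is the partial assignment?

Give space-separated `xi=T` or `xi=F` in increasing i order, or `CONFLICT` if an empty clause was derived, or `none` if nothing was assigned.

Answer: x1=T x2=F x3=F x4=F

Derivation:
unit clause [-4] forces x4=F; simplify:
  drop 4 from [4, -3] -> [-3]
  drop 4 from [-2, 4, -1] -> [-2, -1]
  satisfied 2 clause(s); 6 remain; assigned so far: [4]
unit clause [-3] forces x3=F; simplify:
  drop 3 from [1, 3] -> [1]
  satisfied 1 clause(s); 5 remain; assigned so far: [3, 4]
unit clause [1] forces x1=T; simplify:
  drop -1 from [-2, -1] -> [-2]
  drop -1 from [-2, -1] -> [-2]
  satisfied 2 clause(s); 3 remain; assigned so far: [1, 3, 4]
unit clause [-2] forces x2=F; simplify:
  satisfied 3 clause(s); 0 remain; assigned so far: [1, 2, 3, 4]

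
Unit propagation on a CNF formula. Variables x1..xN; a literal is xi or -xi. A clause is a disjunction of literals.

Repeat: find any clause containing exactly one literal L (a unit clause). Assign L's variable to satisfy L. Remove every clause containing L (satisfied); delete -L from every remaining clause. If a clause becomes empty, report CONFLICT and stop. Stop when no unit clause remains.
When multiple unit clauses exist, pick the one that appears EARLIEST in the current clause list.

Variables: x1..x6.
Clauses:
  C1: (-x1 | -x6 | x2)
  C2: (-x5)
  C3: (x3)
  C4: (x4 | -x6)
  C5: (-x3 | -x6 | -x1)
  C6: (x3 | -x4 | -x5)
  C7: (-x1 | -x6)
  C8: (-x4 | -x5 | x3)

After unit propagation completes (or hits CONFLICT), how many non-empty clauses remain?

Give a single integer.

Answer: 4

Derivation:
unit clause [-5] forces x5=F; simplify:
  satisfied 3 clause(s); 5 remain; assigned so far: [5]
unit clause [3] forces x3=T; simplify:
  drop -3 from [-3, -6, -1] -> [-6, -1]
  satisfied 1 clause(s); 4 remain; assigned so far: [3, 5]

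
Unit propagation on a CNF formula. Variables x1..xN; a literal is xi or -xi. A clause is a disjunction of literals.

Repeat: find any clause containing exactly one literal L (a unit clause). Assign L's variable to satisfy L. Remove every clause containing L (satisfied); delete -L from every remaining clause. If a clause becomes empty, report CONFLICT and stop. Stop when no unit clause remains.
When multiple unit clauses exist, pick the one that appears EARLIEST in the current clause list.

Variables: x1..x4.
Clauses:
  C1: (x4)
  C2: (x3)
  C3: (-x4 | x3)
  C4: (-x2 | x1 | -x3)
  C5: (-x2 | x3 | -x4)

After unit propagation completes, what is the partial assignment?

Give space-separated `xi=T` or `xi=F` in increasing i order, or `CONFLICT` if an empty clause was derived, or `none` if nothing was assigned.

Answer: x3=T x4=T

Derivation:
unit clause [4] forces x4=T; simplify:
  drop -4 from [-4, 3] -> [3]
  drop -4 from [-2, 3, -4] -> [-2, 3]
  satisfied 1 clause(s); 4 remain; assigned so far: [4]
unit clause [3] forces x3=T; simplify:
  drop -3 from [-2, 1, -3] -> [-2, 1]
  satisfied 3 clause(s); 1 remain; assigned so far: [3, 4]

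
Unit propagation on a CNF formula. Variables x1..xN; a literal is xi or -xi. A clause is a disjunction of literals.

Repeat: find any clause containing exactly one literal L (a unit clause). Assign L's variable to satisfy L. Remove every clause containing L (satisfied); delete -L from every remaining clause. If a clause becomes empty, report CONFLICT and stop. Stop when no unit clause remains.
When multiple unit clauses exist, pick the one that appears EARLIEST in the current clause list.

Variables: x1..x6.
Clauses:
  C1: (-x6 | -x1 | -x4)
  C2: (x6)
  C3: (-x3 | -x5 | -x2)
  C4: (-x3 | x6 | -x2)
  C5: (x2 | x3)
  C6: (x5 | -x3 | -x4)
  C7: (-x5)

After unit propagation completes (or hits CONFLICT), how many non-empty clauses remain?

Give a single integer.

unit clause [6] forces x6=T; simplify:
  drop -6 from [-6, -1, -4] -> [-1, -4]
  satisfied 2 clause(s); 5 remain; assigned so far: [6]
unit clause [-5] forces x5=F; simplify:
  drop 5 from [5, -3, -4] -> [-3, -4]
  satisfied 2 clause(s); 3 remain; assigned so far: [5, 6]

Answer: 3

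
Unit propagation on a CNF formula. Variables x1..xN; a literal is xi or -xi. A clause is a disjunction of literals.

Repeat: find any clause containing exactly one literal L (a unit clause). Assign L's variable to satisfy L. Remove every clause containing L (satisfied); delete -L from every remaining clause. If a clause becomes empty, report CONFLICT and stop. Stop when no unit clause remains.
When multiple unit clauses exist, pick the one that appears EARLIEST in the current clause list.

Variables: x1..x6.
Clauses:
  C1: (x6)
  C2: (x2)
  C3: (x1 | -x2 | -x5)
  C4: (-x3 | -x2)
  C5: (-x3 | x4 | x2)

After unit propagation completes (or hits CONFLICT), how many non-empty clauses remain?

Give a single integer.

Answer: 1

Derivation:
unit clause [6] forces x6=T; simplify:
  satisfied 1 clause(s); 4 remain; assigned so far: [6]
unit clause [2] forces x2=T; simplify:
  drop -2 from [1, -2, -5] -> [1, -5]
  drop -2 from [-3, -2] -> [-3]
  satisfied 2 clause(s); 2 remain; assigned so far: [2, 6]
unit clause [-3] forces x3=F; simplify:
  satisfied 1 clause(s); 1 remain; assigned so far: [2, 3, 6]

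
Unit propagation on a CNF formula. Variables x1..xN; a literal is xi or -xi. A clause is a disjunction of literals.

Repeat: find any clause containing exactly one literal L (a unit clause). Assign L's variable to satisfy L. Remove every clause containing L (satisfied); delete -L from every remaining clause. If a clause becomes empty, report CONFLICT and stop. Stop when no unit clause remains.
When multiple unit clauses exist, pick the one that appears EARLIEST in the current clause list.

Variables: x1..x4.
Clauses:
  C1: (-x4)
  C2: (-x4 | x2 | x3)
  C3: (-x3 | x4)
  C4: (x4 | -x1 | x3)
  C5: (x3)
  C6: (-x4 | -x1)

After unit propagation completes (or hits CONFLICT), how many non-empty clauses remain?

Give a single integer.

Answer: 1

Derivation:
unit clause [-4] forces x4=F; simplify:
  drop 4 from [-3, 4] -> [-3]
  drop 4 from [4, -1, 3] -> [-1, 3]
  satisfied 3 clause(s); 3 remain; assigned so far: [4]
unit clause [-3] forces x3=F; simplify:
  drop 3 from [-1, 3] -> [-1]
  drop 3 from [3] -> [] (empty!)
  satisfied 1 clause(s); 2 remain; assigned so far: [3, 4]
CONFLICT (empty clause)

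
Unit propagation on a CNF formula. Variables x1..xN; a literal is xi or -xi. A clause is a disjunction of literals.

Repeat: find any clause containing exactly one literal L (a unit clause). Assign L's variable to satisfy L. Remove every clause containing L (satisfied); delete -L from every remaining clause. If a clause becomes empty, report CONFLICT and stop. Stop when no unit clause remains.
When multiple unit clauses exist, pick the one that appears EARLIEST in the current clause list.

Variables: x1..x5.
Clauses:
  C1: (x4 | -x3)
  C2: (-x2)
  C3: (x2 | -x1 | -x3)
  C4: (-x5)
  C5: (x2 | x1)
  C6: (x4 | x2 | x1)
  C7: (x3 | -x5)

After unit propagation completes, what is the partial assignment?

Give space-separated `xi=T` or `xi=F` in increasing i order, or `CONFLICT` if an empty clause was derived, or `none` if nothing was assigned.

unit clause [-2] forces x2=F; simplify:
  drop 2 from [2, -1, -3] -> [-1, -3]
  drop 2 from [2, 1] -> [1]
  drop 2 from [4, 2, 1] -> [4, 1]
  satisfied 1 clause(s); 6 remain; assigned so far: [2]
unit clause [-5] forces x5=F; simplify:
  satisfied 2 clause(s); 4 remain; assigned so far: [2, 5]
unit clause [1] forces x1=T; simplify:
  drop -1 from [-1, -3] -> [-3]
  satisfied 2 clause(s); 2 remain; assigned so far: [1, 2, 5]
unit clause [-3] forces x3=F; simplify:
  satisfied 2 clause(s); 0 remain; assigned so far: [1, 2, 3, 5]

Answer: x1=T x2=F x3=F x5=F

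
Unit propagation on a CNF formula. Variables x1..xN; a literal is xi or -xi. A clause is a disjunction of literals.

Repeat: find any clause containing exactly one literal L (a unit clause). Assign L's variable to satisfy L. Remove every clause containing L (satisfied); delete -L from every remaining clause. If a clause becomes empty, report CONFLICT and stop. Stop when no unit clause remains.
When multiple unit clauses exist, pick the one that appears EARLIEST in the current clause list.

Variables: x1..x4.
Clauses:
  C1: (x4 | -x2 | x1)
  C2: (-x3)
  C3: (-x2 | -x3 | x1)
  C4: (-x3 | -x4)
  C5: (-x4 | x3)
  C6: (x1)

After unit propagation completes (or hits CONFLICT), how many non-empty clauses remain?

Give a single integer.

Answer: 0

Derivation:
unit clause [-3] forces x3=F; simplify:
  drop 3 from [-4, 3] -> [-4]
  satisfied 3 clause(s); 3 remain; assigned so far: [3]
unit clause [-4] forces x4=F; simplify:
  drop 4 from [4, -2, 1] -> [-2, 1]
  satisfied 1 clause(s); 2 remain; assigned so far: [3, 4]
unit clause [1] forces x1=T; simplify:
  satisfied 2 clause(s); 0 remain; assigned so far: [1, 3, 4]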